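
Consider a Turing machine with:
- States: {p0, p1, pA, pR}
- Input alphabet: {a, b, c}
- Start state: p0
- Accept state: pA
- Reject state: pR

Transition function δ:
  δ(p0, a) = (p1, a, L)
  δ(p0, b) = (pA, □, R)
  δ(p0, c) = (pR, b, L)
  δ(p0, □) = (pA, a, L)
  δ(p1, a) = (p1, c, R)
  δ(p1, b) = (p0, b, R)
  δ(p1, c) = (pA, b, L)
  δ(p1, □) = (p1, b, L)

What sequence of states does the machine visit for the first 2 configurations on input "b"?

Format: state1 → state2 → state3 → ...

Execution trace:
Initial: [p0]b
Step 1: δ(p0, b) = (pA, □, R) → □[pA]□

The machine reaches the accept state pA and halts.

State sequence: p0 → pA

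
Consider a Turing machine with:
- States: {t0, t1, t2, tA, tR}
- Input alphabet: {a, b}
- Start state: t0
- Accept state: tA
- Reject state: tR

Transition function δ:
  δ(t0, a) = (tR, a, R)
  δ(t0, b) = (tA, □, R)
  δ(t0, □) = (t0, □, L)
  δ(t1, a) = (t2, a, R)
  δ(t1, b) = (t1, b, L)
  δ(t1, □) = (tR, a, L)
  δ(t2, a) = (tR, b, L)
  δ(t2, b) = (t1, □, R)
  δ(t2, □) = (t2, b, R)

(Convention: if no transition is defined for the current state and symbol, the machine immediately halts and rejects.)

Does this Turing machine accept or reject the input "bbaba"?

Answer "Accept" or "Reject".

Execution trace:
Initial: [t0]bbaba
Step 1: δ(t0, b) = (tA, □, R) → □[tA]baba

The machine reaches the accept state tA and halts.

Answer: Accept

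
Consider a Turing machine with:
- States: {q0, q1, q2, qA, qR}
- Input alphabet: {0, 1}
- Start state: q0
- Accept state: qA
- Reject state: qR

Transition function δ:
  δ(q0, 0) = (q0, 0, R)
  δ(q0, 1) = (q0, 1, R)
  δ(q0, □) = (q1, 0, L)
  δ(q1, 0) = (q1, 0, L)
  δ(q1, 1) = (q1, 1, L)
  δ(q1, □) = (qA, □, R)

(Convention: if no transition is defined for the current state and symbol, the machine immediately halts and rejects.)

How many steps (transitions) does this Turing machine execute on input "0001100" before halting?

Execution trace:
Initial: [q0]0001100
Step 1: δ(q0, 0) = (q0, 0, R) → 0[q0]001100
Step 2: δ(q0, 0) = (q0, 0, R) → 00[q0]01100
Step 3: δ(q0, 0) = (q0, 0, R) → 000[q0]1100
Step 4: δ(q0, 1) = (q0, 1, R) → 0001[q0]100
Step 5: δ(q0, 1) = (q0, 1, R) → 00011[q0]00
Step 6: δ(q0, 0) = (q0, 0, R) → 000110[q0]0
Step 7: δ(q0, 0) = (q0, 0, R) → 0001100[q0]□
Step 8: δ(q0, □) = (q1, 0, L) → 000110[q1]00
Step 9: δ(q1, 0) = (q1, 0, L) → 00011[q1]000
Step 10: δ(q1, 0) = (q1, 0, L) → 0001[q1]1000
Step 11: δ(q1, 1) = (q1, 1, L) → 000[q1]11000
Step 12: δ(q1, 1) = (q1, 1, L) → 00[q1]011000
Step 13: δ(q1, 0) = (q1, 0, L) → 0[q1]0011000
Step 14: δ(q1, 0) = (q1, 0, L) → [q1]00011000
Step 15: δ(q1, 0) = (q1, 0, L) → [q1]□00011000
Step 16: δ(q1, □) = (qA, □, R) → □[qA]00011000

The machine reaches the accept state qA and halts.

The machine executed 16 steps before halting.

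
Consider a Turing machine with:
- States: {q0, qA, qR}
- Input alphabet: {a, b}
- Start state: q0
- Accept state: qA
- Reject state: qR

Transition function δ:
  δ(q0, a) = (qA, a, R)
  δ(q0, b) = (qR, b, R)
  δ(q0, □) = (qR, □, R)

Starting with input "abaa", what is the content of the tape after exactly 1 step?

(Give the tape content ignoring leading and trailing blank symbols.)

Execution trace:
Initial: [q0]abaa
Step 1: δ(q0, a) = (qA, a, R) → a[qA]baa

The machine reaches the accept state qA and halts.

After 1 step, the tape (ignoring leading/trailing blanks) is: abaa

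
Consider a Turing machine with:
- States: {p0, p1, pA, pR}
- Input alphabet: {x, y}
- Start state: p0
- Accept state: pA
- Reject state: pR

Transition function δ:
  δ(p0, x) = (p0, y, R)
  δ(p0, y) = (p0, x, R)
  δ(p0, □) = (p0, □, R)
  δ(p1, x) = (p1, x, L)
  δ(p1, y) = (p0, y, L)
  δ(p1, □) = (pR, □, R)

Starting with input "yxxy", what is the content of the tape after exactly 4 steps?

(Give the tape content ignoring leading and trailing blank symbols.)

Execution trace:
Initial: [p0]yxxy
Step 1: δ(p0, y) = (p0, x, R) → x[p0]xxy
Step 2: δ(p0, x) = (p0, y, R) → xy[p0]xy
Step 3: δ(p0, x) = (p0, y, R) → xyy[p0]y
Step 4: δ(p0, y) = (p0, x, R) → xyyx[p0]□

After 4 steps, the tape (ignoring leading/trailing blanks) is: xyyx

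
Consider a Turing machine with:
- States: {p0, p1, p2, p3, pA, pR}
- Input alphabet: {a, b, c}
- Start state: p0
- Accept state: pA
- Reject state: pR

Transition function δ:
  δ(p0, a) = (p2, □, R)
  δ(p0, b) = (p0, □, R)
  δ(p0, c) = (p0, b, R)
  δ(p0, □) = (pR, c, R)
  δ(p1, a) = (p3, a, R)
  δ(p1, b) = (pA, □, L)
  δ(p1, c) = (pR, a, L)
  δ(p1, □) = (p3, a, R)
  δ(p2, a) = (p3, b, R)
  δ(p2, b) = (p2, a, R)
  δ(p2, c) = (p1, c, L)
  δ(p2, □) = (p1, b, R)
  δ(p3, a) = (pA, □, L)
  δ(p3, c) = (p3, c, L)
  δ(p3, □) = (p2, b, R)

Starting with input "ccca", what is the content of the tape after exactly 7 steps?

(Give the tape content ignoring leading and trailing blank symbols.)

Execution trace:
Initial: [p0]ccca
Step 1: δ(p0, c) = (p0, b, R) → b[p0]cca
Step 2: δ(p0, c) = (p0, b, R) → bb[p0]ca
Step 3: δ(p0, c) = (p0, b, R) → bbb[p0]a
Step 4: δ(p0, a) = (p2, □, R) → bbb□[p2]□
Step 5: δ(p2, □) = (p1, b, R) → bbb□b[p1]□
Step 6: δ(p1, □) = (p3, a, R) → bbb□ba[p3]□
Step 7: δ(p3, □) = (p2, b, R) → bbb□bab[p2]□

After 7 steps, the tape (ignoring leading/trailing blanks) is: bbb□bab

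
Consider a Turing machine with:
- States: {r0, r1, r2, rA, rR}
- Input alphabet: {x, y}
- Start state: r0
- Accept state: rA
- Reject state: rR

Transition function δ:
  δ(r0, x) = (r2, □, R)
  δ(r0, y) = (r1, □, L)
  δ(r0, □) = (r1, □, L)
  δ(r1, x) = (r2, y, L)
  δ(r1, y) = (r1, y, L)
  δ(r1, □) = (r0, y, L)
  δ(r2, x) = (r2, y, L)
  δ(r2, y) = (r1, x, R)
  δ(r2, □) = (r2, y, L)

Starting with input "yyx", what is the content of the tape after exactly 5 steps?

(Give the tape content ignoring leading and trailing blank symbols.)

Execution trace:
Initial: [r0]yyx
Step 1: δ(r0, y) = (r1, □, L) → [r1]□□yx
Step 2: δ(r1, □) = (r0, y, L) → [r0]□y□yx
Step 3: δ(r0, □) = (r1, □, L) → [r1]□□y□yx
Step 4: δ(r1, □) = (r0, y, L) → [r0]□y□y□yx
Step 5: δ(r0, □) = (r1, □, L) → [r1]□□y□y□yx

After 5 steps, the tape (ignoring leading/trailing blanks) is: y□y□yx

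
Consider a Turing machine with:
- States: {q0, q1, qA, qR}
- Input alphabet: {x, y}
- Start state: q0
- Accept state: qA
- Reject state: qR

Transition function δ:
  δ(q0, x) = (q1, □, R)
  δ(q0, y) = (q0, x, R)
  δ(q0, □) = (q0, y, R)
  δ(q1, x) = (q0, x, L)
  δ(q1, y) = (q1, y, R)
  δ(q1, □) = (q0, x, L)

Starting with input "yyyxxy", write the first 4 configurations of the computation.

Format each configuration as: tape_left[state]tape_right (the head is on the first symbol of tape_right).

Transitions applied:
Step 1: δ(q0, y) = (q0, x, R)
Step 2: δ(q0, y) = (q0, x, R)
Step 3: δ(q0, y) = (q0, x, R)

The first 4 configurations are:
[q0]yyyxxy ⊢ x[q0]yyxxy ⊢ xx[q0]yxxy ⊢ xxx[q0]xxy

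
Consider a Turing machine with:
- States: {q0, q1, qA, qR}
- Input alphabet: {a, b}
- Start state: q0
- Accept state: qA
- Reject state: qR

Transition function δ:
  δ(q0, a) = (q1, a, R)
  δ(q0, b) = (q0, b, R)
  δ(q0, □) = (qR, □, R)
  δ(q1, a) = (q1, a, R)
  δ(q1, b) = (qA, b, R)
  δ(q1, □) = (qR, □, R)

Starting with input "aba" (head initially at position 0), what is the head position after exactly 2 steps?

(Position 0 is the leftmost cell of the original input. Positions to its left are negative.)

Execution trace (head position shown):
Step 0: [q0]aba  (head at position 0)
Step 1: move right → a[q1]ba  (head at position 1)
Step 2: move right → ab[qA]a  (head at position 2)

After 2 steps, the head is at position 2.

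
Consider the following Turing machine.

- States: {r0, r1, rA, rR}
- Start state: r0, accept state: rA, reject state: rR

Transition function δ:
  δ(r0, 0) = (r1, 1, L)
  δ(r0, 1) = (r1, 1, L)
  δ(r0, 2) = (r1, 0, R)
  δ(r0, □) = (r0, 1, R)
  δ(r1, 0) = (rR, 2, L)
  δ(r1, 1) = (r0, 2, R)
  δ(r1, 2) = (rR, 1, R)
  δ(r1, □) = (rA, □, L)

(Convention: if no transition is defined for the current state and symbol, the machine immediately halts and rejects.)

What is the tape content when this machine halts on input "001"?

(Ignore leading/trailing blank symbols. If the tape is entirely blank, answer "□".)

Execution trace:
Initial: [r0]001
Step 1: δ(r0, 0) = (r1, 1, L) → [r1]□101
Step 2: δ(r1, □) = (rA, □, L) → [rA]□□101

The machine reaches the accept state rA and halts.

Final tape (ignoring leading/trailing blanks): 101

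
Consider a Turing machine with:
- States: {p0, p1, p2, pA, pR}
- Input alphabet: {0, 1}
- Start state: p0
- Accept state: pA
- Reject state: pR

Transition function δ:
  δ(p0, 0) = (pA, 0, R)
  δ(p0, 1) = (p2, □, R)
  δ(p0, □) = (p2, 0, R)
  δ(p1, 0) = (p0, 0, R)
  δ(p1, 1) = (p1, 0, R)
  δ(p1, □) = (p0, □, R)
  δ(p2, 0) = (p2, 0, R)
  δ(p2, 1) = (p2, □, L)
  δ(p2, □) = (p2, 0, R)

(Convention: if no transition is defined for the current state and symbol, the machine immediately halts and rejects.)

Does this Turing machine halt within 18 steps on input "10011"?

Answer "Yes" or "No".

Execution trace:
Initial: [p0]10011
Step 1: δ(p0, 1) = (p2, □, R) → □[p2]0011
Step 2: δ(p2, 0) = (p2, 0, R) → □0[p2]011
Step 3: δ(p2, 0) = (p2, 0, R) → □00[p2]11
Step 4: δ(p2, 1) = (p2, □, L) → □0[p2]0□1
Step 5: δ(p2, 0) = (p2, 0, R) → □00[p2]□1
Step 6: δ(p2, □) = (p2, 0, R) → □000[p2]1
Step 7: δ(p2, 1) = (p2, □, L) → □00[p2]0□
Step 8: δ(p2, 0) = (p2, 0, R) → □000[p2]□
Step 9: δ(p2, □) = (p2, 0, R) → □0000[p2]□
Step 10: δ(p2, □) = (p2, 0, R) → □00000[p2]□
Step 11: δ(p2, □) = (p2, 0, R) → □000000[p2]□
Step 12: δ(p2, □) = (p2, 0, R) → □0000000[p2]□
Step 13: δ(p2, □) = (p2, 0, R) → □00000000[p2]□
Step 14: δ(p2, □) = (p2, 0, R) → □000000000[p2]□
Step 15: δ(p2, □) = (p2, 0, R) → □0000000000[p2]□
Step 16: δ(p2, □) = (p2, 0, R) → □00000000000[p2]□
Step 17: δ(p2, □) = (p2, 0, R) → □000000000000[p2]□
Step 18: δ(p2, □) = (p2, 0, R) → □0000000000000[p2]□

The machine has not reached a halting state after 18 steps.
The machine did not halt within the 18-step bound.

Answer: No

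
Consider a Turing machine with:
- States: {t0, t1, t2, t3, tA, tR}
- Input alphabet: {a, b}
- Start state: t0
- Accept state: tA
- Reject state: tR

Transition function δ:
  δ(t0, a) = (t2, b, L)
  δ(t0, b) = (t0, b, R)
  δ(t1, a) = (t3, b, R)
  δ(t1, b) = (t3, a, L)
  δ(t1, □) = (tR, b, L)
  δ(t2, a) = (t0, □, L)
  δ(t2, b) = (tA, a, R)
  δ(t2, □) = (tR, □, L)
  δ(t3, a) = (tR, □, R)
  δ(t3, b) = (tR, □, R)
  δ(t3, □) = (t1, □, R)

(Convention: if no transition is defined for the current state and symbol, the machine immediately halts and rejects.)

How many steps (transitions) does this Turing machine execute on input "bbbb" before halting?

Execution trace:
Initial: [t0]bbbb
Step 1: δ(t0, b) = (t0, b, R) → b[t0]bbb
Step 2: δ(t0, b) = (t0, b, R) → bb[t0]bb
Step 3: δ(t0, b) = (t0, b, R) → bbb[t0]b
Step 4: δ(t0, b) = (t0, b, R) → bbbb[t0]□

No transition is defined for δ(t0, □). By convention the machine halts and rejects.

The machine executed 4 steps before halting.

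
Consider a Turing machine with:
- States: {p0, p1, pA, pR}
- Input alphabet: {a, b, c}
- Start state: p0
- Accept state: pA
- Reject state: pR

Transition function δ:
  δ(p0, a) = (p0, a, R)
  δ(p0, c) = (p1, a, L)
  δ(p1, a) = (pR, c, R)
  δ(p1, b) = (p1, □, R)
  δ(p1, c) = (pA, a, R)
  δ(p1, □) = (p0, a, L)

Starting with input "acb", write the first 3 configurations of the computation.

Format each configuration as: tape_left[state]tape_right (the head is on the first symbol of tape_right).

Transitions applied:
Step 1: δ(p0, a) = (p0, a, R)
Step 2: δ(p0, c) = (p1, a, L)

The first 3 configurations are:
[p0]acb ⊢ a[p0]cb ⊢ [p1]aab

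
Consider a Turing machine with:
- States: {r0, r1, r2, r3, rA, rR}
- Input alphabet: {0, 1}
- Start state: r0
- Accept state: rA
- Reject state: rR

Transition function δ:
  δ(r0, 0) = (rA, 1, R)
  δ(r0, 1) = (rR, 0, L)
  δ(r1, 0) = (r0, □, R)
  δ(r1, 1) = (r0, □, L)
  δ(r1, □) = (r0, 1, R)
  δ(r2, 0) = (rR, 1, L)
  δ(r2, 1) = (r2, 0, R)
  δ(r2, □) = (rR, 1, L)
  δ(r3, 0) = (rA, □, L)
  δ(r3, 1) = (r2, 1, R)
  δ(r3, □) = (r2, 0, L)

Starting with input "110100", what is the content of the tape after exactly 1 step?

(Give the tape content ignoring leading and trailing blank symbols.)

Execution trace:
Initial: [r0]110100
Step 1: δ(r0, 1) = (rR, 0, L) → [rR]□010100

The machine reaches the reject state rR and halts.

After 1 step, the tape (ignoring leading/trailing blanks) is: 010100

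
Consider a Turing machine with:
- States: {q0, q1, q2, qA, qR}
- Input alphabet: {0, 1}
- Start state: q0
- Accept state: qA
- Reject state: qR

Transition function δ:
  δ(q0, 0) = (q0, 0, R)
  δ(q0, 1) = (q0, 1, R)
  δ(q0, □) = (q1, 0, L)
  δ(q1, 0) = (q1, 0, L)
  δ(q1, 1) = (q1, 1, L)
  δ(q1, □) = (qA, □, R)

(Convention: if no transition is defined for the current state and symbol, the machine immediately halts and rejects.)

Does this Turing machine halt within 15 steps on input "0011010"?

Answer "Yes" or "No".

Execution trace:
Initial: [q0]0011010
Step 1: δ(q0, 0) = (q0, 0, R) → 0[q0]011010
Step 2: δ(q0, 0) = (q0, 0, R) → 00[q0]11010
Step 3: δ(q0, 1) = (q0, 1, R) → 001[q0]1010
Step 4: δ(q0, 1) = (q0, 1, R) → 0011[q0]010
Step 5: δ(q0, 0) = (q0, 0, R) → 00110[q0]10
Step 6: δ(q0, 1) = (q0, 1, R) → 001101[q0]0
Step 7: δ(q0, 0) = (q0, 0, R) → 0011010[q0]□
Step 8: δ(q0, □) = (q1, 0, L) → 001101[q1]00
Step 9: δ(q1, 0) = (q1, 0, L) → 00110[q1]100
Step 10: δ(q1, 1) = (q1, 1, L) → 0011[q1]0100
Step 11: δ(q1, 0) = (q1, 0, L) → 001[q1]10100
Step 12: δ(q1, 1) = (q1, 1, L) → 00[q1]110100
Step 13: δ(q1, 1) = (q1, 1, L) → 0[q1]0110100
Step 14: δ(q1, 0) = (q1, 0, L) → [q1]00110100
Step 15: δ(q1, 0) = (q1, 0, L) → [q1]□00110100

The machine has not reached a halting state after 15 steps.
The machine did not halt within the 15-step bound.

Answer: No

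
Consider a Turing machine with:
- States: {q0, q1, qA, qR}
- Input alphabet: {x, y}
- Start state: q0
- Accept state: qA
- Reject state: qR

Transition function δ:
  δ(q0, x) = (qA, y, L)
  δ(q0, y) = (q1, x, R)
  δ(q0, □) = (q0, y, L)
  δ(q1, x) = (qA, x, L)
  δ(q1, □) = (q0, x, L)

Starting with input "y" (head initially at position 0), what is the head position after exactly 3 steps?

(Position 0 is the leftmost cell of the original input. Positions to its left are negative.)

Execution trace (head position shown):
Step 0: [q0]y  (head at position 0)
Step 1: move right → x[q1]□  (head at position 1)
Step 2: move left → [q0]xx  (head at position 0)
Step 3: move left → [qA]□yx  (head at position -1)

After 3 steps, the head is at position -1.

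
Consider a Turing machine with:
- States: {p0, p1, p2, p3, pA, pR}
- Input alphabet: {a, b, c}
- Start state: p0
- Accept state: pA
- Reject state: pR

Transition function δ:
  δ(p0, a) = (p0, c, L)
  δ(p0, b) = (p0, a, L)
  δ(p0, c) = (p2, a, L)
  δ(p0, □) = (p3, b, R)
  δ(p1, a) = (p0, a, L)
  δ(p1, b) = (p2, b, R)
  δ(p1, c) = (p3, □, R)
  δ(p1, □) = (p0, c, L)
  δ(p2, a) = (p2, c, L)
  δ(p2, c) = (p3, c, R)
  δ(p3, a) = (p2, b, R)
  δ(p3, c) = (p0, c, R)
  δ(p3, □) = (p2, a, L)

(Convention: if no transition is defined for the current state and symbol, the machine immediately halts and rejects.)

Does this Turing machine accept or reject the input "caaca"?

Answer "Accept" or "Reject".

Execution trace:
Initial: [p0]caaca
Step 1: δ(p0, c) = (p2, a, L) → [p2]□aaaca

No transition is defined for δ(p2, □). By convention the machine halts and rejects.

Answer: Reject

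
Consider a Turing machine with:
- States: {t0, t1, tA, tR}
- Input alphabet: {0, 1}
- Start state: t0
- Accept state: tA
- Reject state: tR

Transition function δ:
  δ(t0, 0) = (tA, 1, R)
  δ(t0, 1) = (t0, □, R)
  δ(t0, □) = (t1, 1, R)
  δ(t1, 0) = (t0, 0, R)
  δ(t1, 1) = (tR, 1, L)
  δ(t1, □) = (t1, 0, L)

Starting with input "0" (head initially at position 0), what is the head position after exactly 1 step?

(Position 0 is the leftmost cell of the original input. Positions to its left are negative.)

Execution trace (head position shown):
Step 0: [t0]0  (head at position 0)
Step 1: move right → 1[tA]□  (head at position 1)

After 1 step, the head is at position 1.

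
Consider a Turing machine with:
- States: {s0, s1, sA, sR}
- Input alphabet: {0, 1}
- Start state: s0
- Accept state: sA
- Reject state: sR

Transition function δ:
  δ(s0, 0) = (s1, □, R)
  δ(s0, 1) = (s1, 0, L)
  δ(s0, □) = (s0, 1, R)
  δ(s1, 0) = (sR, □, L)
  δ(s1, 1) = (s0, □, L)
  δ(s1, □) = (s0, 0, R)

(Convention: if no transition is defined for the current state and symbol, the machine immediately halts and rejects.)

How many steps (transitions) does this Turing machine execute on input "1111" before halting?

Execution trace:
Initial: [s0]1111
Step 1: δ(s0, 1) = (s1, 0, L) → [s1]□0111
Step 2: δ(s1, □) = (s0, 0, R) → 0[s0]0111
Step 3: δ(s0, 0) = (s1, □, R) → 0□[s1]111
Step 4: δ(s1, 1) = (s0, □, L) → 0[s0]□□11
Step 5: δ(s0, □) = (s0, 1, R) → 01[s0]□11
Step 6: δ(s0, □) = (s0, 1, R) → 011[s0]11
Step 7: δ(s0, 1) = (s1, 0, L) → 01[s1]101
Step 8: δ(s1, 1) = (s0, □, L) → 0[s0]1□01
Step 9: δ(s0, 1) = (s1, 0, L) → [s1]00□01
Step 10: δ(s1, 0) = (sR, □, L) → [sR]□□0□01

The machine reaches the reject state sR and halts.

The machine executed 10 steps before halting.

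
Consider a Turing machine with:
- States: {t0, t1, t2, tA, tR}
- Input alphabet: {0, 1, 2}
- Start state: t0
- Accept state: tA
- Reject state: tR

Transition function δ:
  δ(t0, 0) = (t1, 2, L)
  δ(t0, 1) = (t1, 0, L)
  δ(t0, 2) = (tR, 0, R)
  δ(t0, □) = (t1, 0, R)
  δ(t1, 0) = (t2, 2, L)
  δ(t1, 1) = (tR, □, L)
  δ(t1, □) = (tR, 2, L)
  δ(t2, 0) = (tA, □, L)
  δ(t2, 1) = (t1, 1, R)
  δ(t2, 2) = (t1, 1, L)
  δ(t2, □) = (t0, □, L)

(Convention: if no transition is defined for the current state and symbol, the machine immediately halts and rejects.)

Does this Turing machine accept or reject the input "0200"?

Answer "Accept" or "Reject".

Execution trace:
Initial: [t0]0200
Step 1: δ(t0, 0) = (t1, 2, L) → [t1]□2200
Step 2: δ(t1, □) = (tR, 2, L) → [tR]□22200

The machine reaches the reject state tR and halts.

Answer: Reject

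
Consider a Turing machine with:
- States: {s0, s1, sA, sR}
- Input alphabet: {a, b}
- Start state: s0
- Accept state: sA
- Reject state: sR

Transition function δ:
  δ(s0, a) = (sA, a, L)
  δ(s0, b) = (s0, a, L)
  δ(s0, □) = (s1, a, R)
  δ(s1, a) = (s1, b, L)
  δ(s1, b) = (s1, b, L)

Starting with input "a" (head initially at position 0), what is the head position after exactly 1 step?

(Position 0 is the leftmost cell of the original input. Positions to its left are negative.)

Execution trace (head position shown):
Step 0: [s0]a  (head at position 0)
Step 1: move left → [sA]□a  (head at position -1)

After 1 step, the head is at position -1.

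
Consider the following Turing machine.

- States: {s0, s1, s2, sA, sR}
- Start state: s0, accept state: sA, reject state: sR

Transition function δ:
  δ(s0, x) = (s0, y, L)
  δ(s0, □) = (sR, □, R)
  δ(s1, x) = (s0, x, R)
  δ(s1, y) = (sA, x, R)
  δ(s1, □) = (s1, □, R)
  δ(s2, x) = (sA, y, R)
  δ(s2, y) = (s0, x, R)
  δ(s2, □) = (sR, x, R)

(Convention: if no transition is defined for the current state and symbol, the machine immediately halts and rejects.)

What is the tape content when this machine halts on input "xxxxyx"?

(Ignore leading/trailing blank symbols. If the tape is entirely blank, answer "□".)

Execution trace:
Initial: [s0]xxxxyx
Step 1: δ(s0, x) = (s0, y, L) → [s0]□yxxxyx
Step 2: δ(s0, □) = (sR, □, R) → □[sR]yxxxyx

The machine reaches the reject state sR and halts.

Final tape (ignoring leading/trailing blanks): yxxxyx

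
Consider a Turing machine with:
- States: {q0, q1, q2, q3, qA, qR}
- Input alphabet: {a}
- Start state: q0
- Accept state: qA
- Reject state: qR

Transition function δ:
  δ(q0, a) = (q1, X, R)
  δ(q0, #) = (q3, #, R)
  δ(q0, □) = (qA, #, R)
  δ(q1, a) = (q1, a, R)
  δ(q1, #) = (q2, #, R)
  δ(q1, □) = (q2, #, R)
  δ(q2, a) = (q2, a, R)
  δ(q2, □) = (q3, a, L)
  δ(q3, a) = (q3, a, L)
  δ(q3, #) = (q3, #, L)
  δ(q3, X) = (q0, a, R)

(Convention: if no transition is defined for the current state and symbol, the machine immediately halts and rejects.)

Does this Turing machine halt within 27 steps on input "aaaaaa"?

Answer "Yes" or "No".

Execution trace:
Initial: [q0]aaaaaa
Step 1: δ(q0, a) = (q1, X, R) → X[q1]aaaaa
Step 2: δ(q1, a) = (q1, a, R) → Xa[q1]aaaa
Step 3: δ(q1, a) = (q1, a, R) → Xaa[q1]aaa
Step 4: δ(q1, a) = (q1, a, R) → Xaaa[q1]aa
Step 5: δ(q1, a) = (q1, a, R) → Xaaaa[q1]a
Step 6: δ(q1, a) = (q1, a, R) → Xaaaaa[q1]□
Step 7: δ(q1, □) = (q2, #, R) → Xaaaaa#[q2]□
Step 8: δ(q2, □) = (q3, a, L) → Xaaaaa[q3]#a
Step 9: δ(q3, #) = (q3, #, L) → Xaaaa[q3]a#a
Step 10: δ(q3, a) = (q3, a, L) → Xaaa[q3]aa#a
Step 11: δ(q3, a) = (q3, a, L) → Xaa[q3]aaa#a
Step 12: δ(q3, a) = (q3, a, L) → Xa[q3]aaaa#a
Step 13: δ(q3, a) = (q3, a, L) → X[q3]aaaaa#a
Step 14: δ(q3, a) = (q3, a, L) → [q3]Xaaaaa#a
Step 15: δ(q3, X) = (q0, a, R) → a[q0]aaaaa#a
Step 16: δ(q0, a) = (q1, X, R) → aX[q1]aaaa#a
Step 17: δ(q1, a) = (q1, a, R) → aXa[q1]aaa#a
Step 18: δ(q1, a) = (q1, a, R) → aXaa[q1]aa#a
Step 19: δ(q1, a) = (q1, a, R) → aXaaa[q1]a#a
Step 20: δ(q1, a) = (q1, a, R) → aXaaaa[q1]#a
Step 21: δ(q1, #) = (q2, #, R) → aXaaaa#[q2]a
Step 22: δ(q2, a) = (q2, a, R) → aXaaaa#a[q2]□
Step 23: δ(q2, □) = (q3, a, L) → aXaaaa#[q3]aa
Step 24: δ(q3, a) = (q3, a, L) → aXaaaa[q3]#aa
Step 25: δ(q3, #) = (q3, #, L) → aXaaa[q3]a#aa
Step 26: δ(q3, a) = (q3, a, L) → aXaa[q3]aa#aa
Step 27: δ(q3, a) = (q3, a, L) → aXa[q3]aaa#aa

The machine has not reached a halting state after 27 steps.
The machine did not halt within the 27-step bound.

Answer: No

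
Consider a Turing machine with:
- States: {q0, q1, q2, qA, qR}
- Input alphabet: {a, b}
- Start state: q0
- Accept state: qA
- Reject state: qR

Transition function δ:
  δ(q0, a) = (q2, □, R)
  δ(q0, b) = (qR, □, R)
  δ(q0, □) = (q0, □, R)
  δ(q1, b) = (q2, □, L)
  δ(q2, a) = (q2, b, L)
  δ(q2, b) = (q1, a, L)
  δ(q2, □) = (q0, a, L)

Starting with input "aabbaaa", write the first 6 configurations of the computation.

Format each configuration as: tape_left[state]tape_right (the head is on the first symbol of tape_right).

Transitions applied:
Step 1: δ(q0, a) = (q2, □, R)
Step 2: δ(q2, a) = (q2, b, L)
Step 3: δ(q2, □) = (q0, a, L)
Step 4: δ(q0, □) = (q0, □, R)
Step 5: δ(q0, a) = (q2, □, R)

The first 6 configurations are:
[q0]aabbaaa ⊢ □[q2]abbaaa ⊢ [q2]□bbbaaa ⊢ [q0]□abbbaaa ⊢ □[q0]abbbaaa ⊢ □□[q2]bbbaaa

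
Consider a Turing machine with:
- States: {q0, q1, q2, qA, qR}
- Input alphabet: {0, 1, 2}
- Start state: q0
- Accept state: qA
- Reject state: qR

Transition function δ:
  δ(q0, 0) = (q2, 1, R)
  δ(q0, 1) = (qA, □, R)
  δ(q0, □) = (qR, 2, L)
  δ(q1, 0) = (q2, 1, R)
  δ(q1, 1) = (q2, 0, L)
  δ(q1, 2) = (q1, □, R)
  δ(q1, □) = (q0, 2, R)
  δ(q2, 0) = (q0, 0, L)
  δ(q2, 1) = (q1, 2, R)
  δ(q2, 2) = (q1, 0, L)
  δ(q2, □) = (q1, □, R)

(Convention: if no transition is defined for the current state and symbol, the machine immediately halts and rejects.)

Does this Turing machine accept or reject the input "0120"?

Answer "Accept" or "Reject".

Execution trace:
Initial: [q0]0120
Step 1: δ(q0, 0) = (q2, 1, R) → 1[q2]120
Step 2: δ(q2, 1) = (q1, 2, R) → 12[q1]20
Step 3: δ(q1, 2) = (q1, □, R) → 12□[q1]0
Step 4: δ(q1, 0) = (q2, 1, R) → 12□1[q2]□
Step 5: δ(q2, □) = (q1, □, R) → 12□1□[q1]□
Step 6: δ(q1, □) = (q0, 2, R) → 12□1□2[q0]□
Step 7: δ(q0, □) = (qR, 2, L) → 12□1□[qR]22

The machine reaches the reject state qR and halts.

Answer: Reject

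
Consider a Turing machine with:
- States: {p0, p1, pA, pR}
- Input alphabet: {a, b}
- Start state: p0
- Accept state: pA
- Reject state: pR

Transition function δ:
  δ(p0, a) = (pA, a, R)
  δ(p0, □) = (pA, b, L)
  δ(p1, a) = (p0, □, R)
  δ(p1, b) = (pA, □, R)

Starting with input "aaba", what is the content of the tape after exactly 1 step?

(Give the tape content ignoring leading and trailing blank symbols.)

Execution trace:
Initial: [p0]aaba
Step 1: δ(p0, a) = (pA, a, R) → a[pA]aba

The machine reaches the accept state pA and halts.

After 1 step, the tape (ignoring leading/trailing blanks) is: aaba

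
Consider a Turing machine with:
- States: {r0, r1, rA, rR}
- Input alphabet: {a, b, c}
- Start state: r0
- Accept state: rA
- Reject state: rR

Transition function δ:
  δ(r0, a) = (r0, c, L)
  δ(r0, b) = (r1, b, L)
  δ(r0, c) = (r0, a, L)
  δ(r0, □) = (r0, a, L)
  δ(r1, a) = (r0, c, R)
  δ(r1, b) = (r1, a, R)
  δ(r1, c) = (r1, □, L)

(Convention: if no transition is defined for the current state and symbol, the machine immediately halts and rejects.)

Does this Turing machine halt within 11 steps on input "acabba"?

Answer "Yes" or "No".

Execution trace:
Initial: [r0]acabba
Step 1: δ(r0, a) = (r0, c, L) → [r0]□ccabba
Step 2: δ(r0, □) = (r0, a, L) → [r0]□accabba
Step 3: δ(r0, □) = (r0, a, L) → [r0]□aaccabba
Step 4: δ(r0, □) = (r0, a, L) → [r0]□aaaccabba
Step 5: δ(r0, □) = (r0, a, L) → [r0]□aaaaccabba
Step 6: δ(r0, □) = (r0, a, L) → [r0]□aaaaaccabba
Step 7: δ(r0, □) = (r0, a, L) → [r0]□aaaaaaccabba
Step 8: δ(r0, □) = (r0, a, L) → [r0]□aaaaaaaccabba
Step 9: δ(r0, □) = (r0, a, L) → [r0]□aaaaaaaaccabba
Step 10: δ(r0, □) = (r0, a, L) → [r0]□aaaaaaaaaccabba
Step 11: δ(r0, □) = (r0, a, L) → [r0]□aaaaaaaaaaccabba

The machine has not reached a halting state after 11 steps.
The machine did not halt within the 11-step bound.

Answer: No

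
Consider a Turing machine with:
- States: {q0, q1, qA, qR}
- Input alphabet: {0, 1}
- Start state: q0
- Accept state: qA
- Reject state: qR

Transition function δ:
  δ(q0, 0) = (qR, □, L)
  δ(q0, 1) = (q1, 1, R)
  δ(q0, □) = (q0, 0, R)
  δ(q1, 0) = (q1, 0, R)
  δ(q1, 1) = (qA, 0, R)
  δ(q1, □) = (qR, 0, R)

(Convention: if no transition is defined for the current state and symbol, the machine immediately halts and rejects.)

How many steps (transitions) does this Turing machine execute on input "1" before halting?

Execution trace:
Initial: [q0]1
Step 1: δ(q0, 1) = (q1, 1, R) → 1[q1]□
Step 2: δ(q1, □) = (qR, 0, R) → 10[qR]□

The machine reaches the reject state qR and halts.

The machine executed 2 steps before halting.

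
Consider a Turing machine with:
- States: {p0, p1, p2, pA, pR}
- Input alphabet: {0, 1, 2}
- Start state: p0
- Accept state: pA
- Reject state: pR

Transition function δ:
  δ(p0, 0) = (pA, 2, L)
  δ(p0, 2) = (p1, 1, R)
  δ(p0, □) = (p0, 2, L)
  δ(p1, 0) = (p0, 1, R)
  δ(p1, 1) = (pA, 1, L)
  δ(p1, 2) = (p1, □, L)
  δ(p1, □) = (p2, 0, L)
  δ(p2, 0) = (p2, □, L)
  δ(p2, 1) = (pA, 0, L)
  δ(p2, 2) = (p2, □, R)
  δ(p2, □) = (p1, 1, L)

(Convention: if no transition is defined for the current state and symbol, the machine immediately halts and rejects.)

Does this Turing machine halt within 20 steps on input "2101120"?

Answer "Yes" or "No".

Execution trace:
Initial: [p0]2101120
Step 1: δ(p0, 2) = (p1, 1, R) → 1[p1]101120
Step 2: δ(p1, 1) = (pA, 1, L) → [pA]1101120

The machine reaches the accept state pA and halts.
The machine halted after 2 steps (within the 20-step bound).

Answer: Yes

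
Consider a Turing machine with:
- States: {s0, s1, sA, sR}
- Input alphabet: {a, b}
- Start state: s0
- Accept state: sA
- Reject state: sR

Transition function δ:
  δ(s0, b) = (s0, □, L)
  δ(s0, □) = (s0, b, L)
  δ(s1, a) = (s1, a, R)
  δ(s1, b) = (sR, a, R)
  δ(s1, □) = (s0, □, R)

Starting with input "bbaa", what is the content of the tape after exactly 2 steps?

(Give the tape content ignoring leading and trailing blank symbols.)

Execution trace:
Initial: [s0]bbaa
Step 1: δ(s0, b) = (s0, □, L) → [s0]□□baa
Step 2: δ(s0, □) = (s0, b, L) → [s0]□b□baa

After 2 steps, the tape (ignoring leading/trailing blanks) is: b□baa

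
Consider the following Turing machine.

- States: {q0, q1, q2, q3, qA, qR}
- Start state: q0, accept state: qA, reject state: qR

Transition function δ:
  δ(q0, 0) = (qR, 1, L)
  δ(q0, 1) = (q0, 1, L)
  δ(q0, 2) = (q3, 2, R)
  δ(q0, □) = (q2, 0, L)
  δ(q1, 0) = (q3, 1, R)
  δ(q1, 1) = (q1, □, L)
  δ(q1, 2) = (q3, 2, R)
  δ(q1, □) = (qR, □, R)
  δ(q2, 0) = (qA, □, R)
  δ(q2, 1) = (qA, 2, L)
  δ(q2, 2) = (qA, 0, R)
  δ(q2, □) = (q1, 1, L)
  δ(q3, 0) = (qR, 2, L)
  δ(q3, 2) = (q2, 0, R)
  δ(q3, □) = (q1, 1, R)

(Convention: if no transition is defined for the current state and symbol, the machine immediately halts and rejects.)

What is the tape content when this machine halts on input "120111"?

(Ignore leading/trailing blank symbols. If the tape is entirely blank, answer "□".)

Execution trace:
Initial: [q0]120111
Step 1: δ(q0, 1) = (q0, 1, L) → [q0]□120111
Step 2: δ(q0, □) = (q2, 0, L) → [q2]□0120111
Step 3: δ(q2, □) = (q1, 1, L) → [q1]□10120111
Step 4: δ(q1, □) = (qR, □, R) → □[qR]10120111

The machine reaches the reject state qR and halts.

Final tape (ignoring leading/trailing blanks): 10120111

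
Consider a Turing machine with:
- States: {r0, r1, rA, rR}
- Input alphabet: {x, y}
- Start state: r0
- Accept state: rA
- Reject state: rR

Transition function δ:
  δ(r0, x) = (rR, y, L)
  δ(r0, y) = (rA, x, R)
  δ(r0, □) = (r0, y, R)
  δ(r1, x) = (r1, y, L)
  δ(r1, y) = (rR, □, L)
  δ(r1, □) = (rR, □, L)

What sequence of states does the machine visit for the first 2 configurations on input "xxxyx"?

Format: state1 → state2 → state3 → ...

Execution trace:
Initial: [r0]xxxyx
Step 1: δ(r0, x) = (rR, y, L) → [rR]□yxxyx

The machine reaches the reject state rR and halts.

State sequence: r0 → rR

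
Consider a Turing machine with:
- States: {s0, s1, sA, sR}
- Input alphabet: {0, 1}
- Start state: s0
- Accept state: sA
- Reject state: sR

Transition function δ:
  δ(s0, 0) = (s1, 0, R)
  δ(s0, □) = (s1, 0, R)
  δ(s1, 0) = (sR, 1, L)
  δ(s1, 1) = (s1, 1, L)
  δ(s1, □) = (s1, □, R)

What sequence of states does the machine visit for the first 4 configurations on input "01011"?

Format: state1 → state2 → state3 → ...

Execution trace:
Initial: [s0]01011
Step 1: δ(s0, 0) = (s1, 0, R) → 0[s1]1011
Step 2: δ(s1, 1) = (s1, 1, L) → [s1]01011
Step 3: δ(s1, 0) = (sR, 1, L) → [sR]□11011

The machine reaches the reject state sR and halts.

State sequence: s0 → s1 → s1 → sR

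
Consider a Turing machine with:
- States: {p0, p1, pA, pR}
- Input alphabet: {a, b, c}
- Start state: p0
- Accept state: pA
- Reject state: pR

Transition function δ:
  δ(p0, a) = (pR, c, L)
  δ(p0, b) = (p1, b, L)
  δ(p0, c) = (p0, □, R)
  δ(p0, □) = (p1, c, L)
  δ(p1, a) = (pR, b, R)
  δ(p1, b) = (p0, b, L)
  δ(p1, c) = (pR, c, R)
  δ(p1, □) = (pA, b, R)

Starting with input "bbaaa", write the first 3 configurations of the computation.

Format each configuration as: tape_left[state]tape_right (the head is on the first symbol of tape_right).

Transitions applied:
Step 1: δ(p0, b) = (p1, b, L)
Step 2: δ(p1, □) = (pA, b, R)

The first 3 configurations are:
[p0]bbaaa ⊢ [p1]□bbaaa ⊢ b[pA]bbaaa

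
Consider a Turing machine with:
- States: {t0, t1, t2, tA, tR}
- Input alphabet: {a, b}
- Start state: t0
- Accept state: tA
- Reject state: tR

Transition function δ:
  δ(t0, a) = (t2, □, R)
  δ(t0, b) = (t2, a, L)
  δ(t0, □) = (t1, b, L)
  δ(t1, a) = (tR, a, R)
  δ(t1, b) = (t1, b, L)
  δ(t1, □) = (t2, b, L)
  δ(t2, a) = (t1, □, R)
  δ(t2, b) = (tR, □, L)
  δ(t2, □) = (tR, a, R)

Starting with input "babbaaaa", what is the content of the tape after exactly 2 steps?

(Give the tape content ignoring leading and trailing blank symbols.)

Execution trace:
Initial: [t0]babbaaaa
Step 1: δ(t0, b) = (t2, a, L) → [t2]□aabbaaaa
Step 2: δ(t2, □) = (tR, a, R) → a[tR]aabbaaaa

The machine reaches the reject state tR and halts.

After 2 steps, the tape (ignoring leading/trailing blanks) is: aaabbaaaa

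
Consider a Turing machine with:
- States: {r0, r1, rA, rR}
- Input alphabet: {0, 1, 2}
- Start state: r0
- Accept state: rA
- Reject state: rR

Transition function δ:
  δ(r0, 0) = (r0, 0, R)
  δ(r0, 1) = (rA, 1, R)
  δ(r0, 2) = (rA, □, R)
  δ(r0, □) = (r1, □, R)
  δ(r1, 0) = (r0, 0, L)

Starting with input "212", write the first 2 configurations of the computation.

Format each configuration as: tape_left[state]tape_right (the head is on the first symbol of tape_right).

Transitions applied:
Step 1: δ(r0, 2) = (rA, □, R)

The first 2 configurations are:
[r0]212 ⊢ □[rA]12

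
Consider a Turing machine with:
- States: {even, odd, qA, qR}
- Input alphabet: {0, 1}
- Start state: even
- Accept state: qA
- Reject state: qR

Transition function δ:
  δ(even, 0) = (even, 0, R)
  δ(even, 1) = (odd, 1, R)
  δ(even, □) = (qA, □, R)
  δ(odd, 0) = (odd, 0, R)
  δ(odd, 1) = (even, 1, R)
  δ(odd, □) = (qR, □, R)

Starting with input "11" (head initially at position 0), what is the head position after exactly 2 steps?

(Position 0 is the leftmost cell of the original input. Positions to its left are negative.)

Execution trace (head position shown):
Step 0: [even]11  (head at position 0)
Step 1: move right → 1[odd]1  (head at position 1)
Step 2: move right → 11[even]□  (head at position 2)

After 2 steps, the head is at position 2.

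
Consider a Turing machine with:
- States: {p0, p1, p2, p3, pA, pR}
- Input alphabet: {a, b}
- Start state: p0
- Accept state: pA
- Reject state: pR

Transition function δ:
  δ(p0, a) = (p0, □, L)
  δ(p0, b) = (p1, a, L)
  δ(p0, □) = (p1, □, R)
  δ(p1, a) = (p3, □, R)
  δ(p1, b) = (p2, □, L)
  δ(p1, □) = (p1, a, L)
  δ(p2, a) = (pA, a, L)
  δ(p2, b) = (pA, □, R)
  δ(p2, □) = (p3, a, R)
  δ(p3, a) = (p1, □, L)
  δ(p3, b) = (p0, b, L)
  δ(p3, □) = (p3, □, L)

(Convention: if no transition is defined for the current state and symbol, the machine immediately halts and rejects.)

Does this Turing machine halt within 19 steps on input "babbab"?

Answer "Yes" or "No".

Execution trace:
Initial: [p0]babbab
Step 1: δ(p0, b) = (p1, a, L) → [p1]□aabbab
Step 2: δ(p1, □) = (p1, a, L) → [p1]□aaabbab
Step 3: δ(p1, □) = (p1, a, L) → [p1]□aaaabbab
Step 4: δ(p1, □) = (p1, a, L) → [p1]□aaaaabbab
Step 5: δ(p1, □) = (p1, a, L) → [p1]□aaaaaabbab
Step 6: δ(p1, □) = (p1, a, L) → [p1]□aaaaaaabbab
Step 7: δ(p1, □) = (p1, a, L) → [p1]□aaaaaaaabbab
Step 8: δ(p1, □) = (p1, a, L) → [p1]□aaaaaaaaabbab
Step 9: δ(p1, □) = (p1, a, L) → [p1]□aaaaaaaaaabbab
Step 10: δ(p1, □) = (p1, a, L) → [p1]□aaaaaaaaaaabbab
Step 11: δ(p1, □) = (p1, a, L) → [p1]□aaaaaaaaaaaabbab
Step 12: δ(p1, □) = (p1, a, L) → [p1]□aaaaaaaaaaaaabbab
Step 13: δ(p1, □) = (p1, a, L) → [p1]□aaaaaaaaaaaaaabbab
Step 14: δ(p1, □) = (p1, a, L) → [p1]□aaaaaaaaaaaaaaabbab
Step 15: δ(p1, □) = (p1, a, L) → [p1]□aaaaaaaaaaaaaaaabbab
Step 16: δ(p1, □) = (p1, a, L) → [p1]□aaaaaaaaaaaaaaaaabbab
Step 17: δ(p1, □) = (p1, a, L) → [p1]□aaaaaaaaaaaaaaaaaabbab
Step 18: δ(p1, □) = (p1, a, L) → [p1]□aaaaaaaaaaaaaaaaaaabbab
Step 19: δ(p1, □) = (p1, a, L) → [p1]□aaaaaaaaaaaaaaaaaaaabbab

The machine has not reached a halting state after 19 steps.
The machine did not halt within the 19-step bound.

Answer: No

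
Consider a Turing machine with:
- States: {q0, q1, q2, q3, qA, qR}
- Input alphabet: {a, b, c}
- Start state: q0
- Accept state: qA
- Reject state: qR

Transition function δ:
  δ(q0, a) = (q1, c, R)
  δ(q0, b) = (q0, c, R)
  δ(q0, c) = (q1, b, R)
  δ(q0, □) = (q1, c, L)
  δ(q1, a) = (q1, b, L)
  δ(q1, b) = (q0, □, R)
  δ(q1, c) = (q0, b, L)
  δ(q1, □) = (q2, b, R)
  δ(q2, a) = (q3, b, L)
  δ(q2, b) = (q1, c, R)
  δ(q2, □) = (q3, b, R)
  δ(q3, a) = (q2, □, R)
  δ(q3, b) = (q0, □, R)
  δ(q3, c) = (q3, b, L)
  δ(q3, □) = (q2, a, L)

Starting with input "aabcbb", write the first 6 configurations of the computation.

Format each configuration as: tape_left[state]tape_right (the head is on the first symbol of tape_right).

Transitions applied:
Step 1: δ(q0, a) = (q1, c, R)
Step 2: δ(q1, a) = (q1, b, L)
Step 3: δ(q1, c) = (q0, b, L)
Step 4: δ(q0, □) = (q1, c, L)
Step 5: δ(q1, □) = (q2, b, R)

The first 6 configurations are:
[q0]aabcbb ⊢ c[q1]abcbb ⊢ [q1]cbbcbb ⊢ [q0]□bbbcbb ⊢ [q1]□cbbbcbb ⊢ b[q2]cbbbcbb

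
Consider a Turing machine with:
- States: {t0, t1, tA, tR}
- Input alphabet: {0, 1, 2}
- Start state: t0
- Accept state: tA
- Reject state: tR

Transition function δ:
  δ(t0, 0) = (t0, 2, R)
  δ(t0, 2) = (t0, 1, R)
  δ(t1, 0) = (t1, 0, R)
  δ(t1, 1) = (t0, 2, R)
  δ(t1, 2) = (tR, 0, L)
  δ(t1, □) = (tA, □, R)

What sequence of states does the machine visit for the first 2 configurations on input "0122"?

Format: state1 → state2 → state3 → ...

Execution trace:
Initial: [t0]0122
Step 1: δ(t0, 0) = (t0, 2, R) → 2[t0]122

No transition is defined for δ(t0, 1). By convention the machine halts and rejects.

State sequence: t0 → t0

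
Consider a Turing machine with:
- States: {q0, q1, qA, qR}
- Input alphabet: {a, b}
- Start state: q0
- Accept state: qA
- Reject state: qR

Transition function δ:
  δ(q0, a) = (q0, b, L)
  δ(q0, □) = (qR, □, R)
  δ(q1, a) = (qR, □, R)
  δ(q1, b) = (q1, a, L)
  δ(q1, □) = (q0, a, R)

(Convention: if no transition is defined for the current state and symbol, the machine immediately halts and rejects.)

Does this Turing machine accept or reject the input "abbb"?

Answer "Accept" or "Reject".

Execution trace:
Initial: [q0]abbb
Step 1: δ(q0, a) = (q0, b, L) → [q0]□bbbb
Step 2: δ(q0, □) = (qR, □, R) → □[qR]bbbb

The machine reaches the reject state qR and halts.

Answer: Reject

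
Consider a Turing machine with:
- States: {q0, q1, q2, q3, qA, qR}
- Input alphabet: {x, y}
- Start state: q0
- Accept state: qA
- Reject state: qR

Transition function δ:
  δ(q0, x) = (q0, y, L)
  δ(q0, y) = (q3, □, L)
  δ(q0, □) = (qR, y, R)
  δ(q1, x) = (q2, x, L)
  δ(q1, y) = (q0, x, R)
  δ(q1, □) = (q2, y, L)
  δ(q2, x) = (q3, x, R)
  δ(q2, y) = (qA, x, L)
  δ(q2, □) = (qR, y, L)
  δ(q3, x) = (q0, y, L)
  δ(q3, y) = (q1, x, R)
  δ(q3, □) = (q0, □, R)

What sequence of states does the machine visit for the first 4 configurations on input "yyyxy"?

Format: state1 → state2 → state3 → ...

Execution trace:
Initial: [q0]yyyxy
Step 1: δ(q0, y) = (q3, □, L) → [q3]□□yyxy
Step 2: δ(q3, □) = (q0, □, R) → □[q0]□yyxy
Step 3: δ(q0, □) = (qR, y, R) → □y[qR]yyxy

The machine reaches the reject state qR and halts.

State sequence: q0 → q3 → q0 → qR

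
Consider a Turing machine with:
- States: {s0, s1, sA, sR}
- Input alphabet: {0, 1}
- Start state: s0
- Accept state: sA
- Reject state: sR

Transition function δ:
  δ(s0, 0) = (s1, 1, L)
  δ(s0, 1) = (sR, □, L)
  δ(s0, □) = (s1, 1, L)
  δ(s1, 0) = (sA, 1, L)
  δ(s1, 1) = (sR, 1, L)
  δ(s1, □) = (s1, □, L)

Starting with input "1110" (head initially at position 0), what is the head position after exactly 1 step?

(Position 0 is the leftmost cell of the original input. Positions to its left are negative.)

Execution trace (head position shown):
Step 0: [s0]1110  (head at position 0)
Step 1: move left → [sR]□□110  (head at position -1)

After 1 step, the head is at position -1.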